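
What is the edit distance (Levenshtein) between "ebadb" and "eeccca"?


Computing edit distance: "ebadb" -> "eeccca"
DP table:
           e    e    c    c    c    a
      0    1    2    3    4    5    6
  e   1    0    1    2    3    4    5
  b   2    1    1    2    3    4    5
  a   3    2    2    2    3    4    4
  d   4    3    3    3    3    4    5
  b   5    4    4    4    4    4    5
Edit distance = dp[5][6] = 5

5


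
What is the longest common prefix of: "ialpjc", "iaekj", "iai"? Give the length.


Words: ialpjc, iaekj, iai
  Position 0: all 'i' => match
  Position 1: all 'a' => match
  Position 2: ('l', 'e', 'i') => mismatch, stop
LCP = "ia" (length 2)

2


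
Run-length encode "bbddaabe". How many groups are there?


Input: bbddaabe
Scanning for consecutive runs:
  Group 1: 'b' x 2 (positions 0-1)
  Group 2: 'd' x 2 (positions 2-3)
  Group 3: 'a' x 2 (positions 4-5)
  Group 4: 'b' x 1 (positions 6-6)
  Group 5: 'e' x 1 (positions 7-7)
Total groups: 5

5


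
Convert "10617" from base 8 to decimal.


Input: "10617" in base 8
Positional expansion:
  Digit '1' (value 1) x 8^4 = 4096
  Digit '0' (value 0) x 8^3 = 0
  Digit '6' (value 6) x 8^2 = 384
  Digit '1' (value 1) x 8^1 = 8
  Digit '7' (value 7) x 8^0 = 7
Sum = 4495

4495


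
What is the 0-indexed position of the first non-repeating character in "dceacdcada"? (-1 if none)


Input: dceacdcada
Character frequencies:
  'a': 3
  'c': 3
  'd': 3
  'e': 1
Scanning left to right for freq == 1:
  Position 0 ('d'): freq=3, skip
  Position 1 ('c'): freq=3, skip
  Position 2 ('e'): unique! => answer = 2

2


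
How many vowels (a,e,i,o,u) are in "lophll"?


Input: lophll
Checking each character:
  'l' at position 0: consonant
  'o' at position 1: vowel (running total: 1)
  'p' at position 2: consonant
  'h' at position 3: consonant
  'l' at position 4: consonant
  'l' at position 5: consonant
Total vowels: 1

1


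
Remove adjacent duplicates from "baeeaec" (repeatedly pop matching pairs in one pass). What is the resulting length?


Input: baeeaec
Stack-based adjacent duplicate removal:
  Read 'b': push. Stack: b
  Read 'a': push. Stack: ba
  Read 'e': push. Stack: bae
  Read 'e': matches stack top 'e' => pop. Stack: ba
  Read 'a': matches stack top 'a' => pop. Stack: b
  Read 'e': push. Stack: be
  Read 'c': push. Stack: bec
Final stack: "bec" (length 3)

3


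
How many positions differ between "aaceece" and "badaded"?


Comparing "aaceece" and "badaded" position by position:
  Position 0: 'a' vs 'b' => DIFFER
  Position 1: 'a' vs 'a' => same
  Position 2: 'c' vs 'd' => DIFFER
  Position 3: 'e' vs 'a' => DIFFER
  Position 4: 'e' vs 'd' => DIFFER
  Position 5: 'c' vs 'e' => DIFFER
  Position 6: 'e' vs 'd' => DIFFER
Positions that differ: 6

6


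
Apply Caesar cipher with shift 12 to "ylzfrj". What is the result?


Caesar cipher: shift "ylzfrj" by 12
  'y' (pos 24) + 12 = pos 10 = 'k'
  'l' (pos 11) + 12 = pos 23 = 'x'
  'z' (pos 25) + 12 = pos 11 = 'l'
  'f' (pos 5) + 12 = pos 17 = 'r'
  'r' (pos 17) + 12 = pos 3 = 'd'
  'j' (pos 9) + 12 = pos 21 = 'v'
Result: kxlrdv

kxlrdv


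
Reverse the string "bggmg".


Input: bggmg
Reading characters right to left:
  Position 4: 'g'
  Position 3: 'm'
  Position 2: 'g'
  Position 1: 'g'
  Position 0: 'b'
Reversed: gmggb

gmggb


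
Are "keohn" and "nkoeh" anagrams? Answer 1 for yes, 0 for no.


Strings: "keohn", "nkoeh"
Sorted first:  ehkno
Sorted second: ehkno
Sorted forms match => anagrams

1


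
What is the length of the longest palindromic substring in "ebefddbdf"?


Input: "ebefddbdf"
Checking substrings for palindromes:
  [0:3] "ebe" (len 3) => palindrome
  [5:8] "dbd" (len 3) => palindrome
  [4:6] "dd" (len 2) => palindrome
Longest palindromic substring: "ebe" with length 3

3


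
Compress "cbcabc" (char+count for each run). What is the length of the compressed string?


Input: cbcabc
Runs:
  'c' x 1 => "c1"
  'b' x 1 => "b1"
  'c' x 1 => "c1"
  'a' x 1 => "a1"
  'b' x 1 => "b1"
  'c' x 1 => "c1"
Compressed: "c1b1c1a1b1c1"
Compressed length: 12

12


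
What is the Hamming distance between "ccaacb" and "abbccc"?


Comparing "ccaacb" and "abbccc" position by position:
  Position 0: 'c' vs 'a' => differ
  Position 1: 'c' vs 'b' => differ
  Position 2: 'a' vs 'b' => differ
  Position 3: 'a' vs 'c' => differ
  Position 4: 'c' vs 'c' => same
  Position 5: 'b' vs 'c' => differ
Total differences (Hamming distance): 5

5


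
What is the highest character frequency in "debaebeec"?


Input: debaebeec
Character counts:
  'a': 1
  'b': 2
  'c': 1
  'd': 1
  'e': 4
Maximum frequency: 4

4


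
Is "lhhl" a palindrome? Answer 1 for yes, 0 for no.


Input: lhhl
Reversed: lhhl
  Compare pos 0 ('l') with pos 3 ('l'): match
  Compare pos 1 ('h') with pos 2 ('h'): match
Result: palindrome

1


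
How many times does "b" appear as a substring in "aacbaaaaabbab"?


Searching for "b" in "aacbaaaaabbab"
Scanning each position:
  Position 0: "a" => no
  Position 1: "a" => no
  Position 2: "c" => no
  Position 3: "b" => MATCH
  Position 4: "a" => no
  Position 5: "a" => no
  Position 6: "a" => no
  Position 7: "a" => no
  Position 8: "a" => no
  Position 9: "b" => MATCH
  Position 10: "b" => MATCH
  Position 11: "a" => no
  Position 12: "b" => MATCH
Total occurrences: 4

4


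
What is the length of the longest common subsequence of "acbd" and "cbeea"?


LCS of "acbd" and "cbeea"
DP table:
           c    b    e    e    a
      0    0    0    0    0    0
  a   0    0    0    0    0    1
  c   0    1    1    1    1    1
  b   0    1    2    2    2    2
  d   0    1    2    2    2    2
LCS length = dp[4][5] = 2

2


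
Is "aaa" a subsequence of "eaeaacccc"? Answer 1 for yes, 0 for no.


Check if "aaa" is a subsequence of "eaeaacccc"
Greedy scan:
  Position 0 ('e'): no match needed
  Position 1 ('a'): matches sub[0] = 'a'
  Position 2 ('e'): no match needed
  Position 3 ('a'): matches sub[1] = 'a'
  Position 4 ('a'): matches sub[2] = 'a'
  Position 5 ('c'): no match needed
  Position 6 ('c'): no match needed
  Position 7 ('c'): no match needed
  Position 8 ('c'): no match needed
All 3 characters matched => is a subsequence

1


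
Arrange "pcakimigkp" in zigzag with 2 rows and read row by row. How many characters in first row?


Zigzag "pcakimigkp" into 2 rows:
Placing characters:
  'p' => row 0
  'c' => row 1
  'a' => row 0
  'k' => row 1
  'i' => row 0
  'm' => row 1
  'i' => row 0
  'g' => row 1
  'k' => row 0
  'p' => row 1
Rows:
  Row 0: "paiik"
  Row 1: "ckmgp"
First row length: 5

5


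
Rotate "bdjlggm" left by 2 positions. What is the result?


Input: "bdjlggm", rotate left by 2
First 2 characters: "bd"
Remaining characters: "jlggm"
Concatenate remaining + first: "jlggm" + "bd" = "jlggmbd"

jlggmbd


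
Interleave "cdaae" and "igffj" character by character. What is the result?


Interleaving "cdaae" and "igffj":
  Position 0: 'c' from first, 'i' from second => "ci"
  Position 1: 'd' from first, 'g' from second => "dg"
  Position 2: 'a' from first, 'f' from second => "af"
  Position 3: 'a' from first, 'f' from second => "af"
  Position 4: 'e' from first, 'j' from second => "ej"
Result: cidgafafej

cidgafafej


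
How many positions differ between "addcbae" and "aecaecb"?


Comparing "addcbae" and "aecaecb" position by position:
  Position 0: 'a' vs 'a' => same
  Position 1: 'd' vs 'e' => DIFFER
  Position 2: 'd' vs 'c' => DIFFER
  Position 3: 'c' vs 'a' => DIFFER
  Position 4: 'b' vs 'e' => DIFFER
  Position 5: 'a' vs 'c' => DIFFER
  Position 6: 'e' vs 'b' => DIFFER
Positions that differ: 6

6


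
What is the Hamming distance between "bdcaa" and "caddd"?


Comparing "bdcaa" and "caddd" position by position:
  Position 0: 'b' vs 'c' => differ
  Position 1: 'd' vs 'a' => differ
  Position 2: 'c' vs 'd' => differ
  Position 3: 'a' vs 'd' => differ
  Position 4: 'a' vs 'd' => differ
Total differences (Hamming distance): 5

5


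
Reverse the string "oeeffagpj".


Input: oeeffagpj
Reading characters right to left:
  Position 8: 'j'
  Position 7: 'p'
  Position 6: 'g'
  Position 5: 'a'
  Position 4: 'f'
  Position 3: 'f'
  Position 2: 'e'
  Position 1: 'e'
  Position 0: 'o'
Reversed: jpgaffeeo

jpgaffeeo


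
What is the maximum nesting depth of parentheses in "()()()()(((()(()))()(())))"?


Input: "()()()()(((()(()))()(())))"
Tracking depth:
  Position 0 '(': depth becomes 1
  Position 1 ')': depth becomes 0
  Position 2 '(': depth becomes 1
  Position 3 ')': depth becomes 0
  Position 4 '(': depth becomes 1
  Position 5 ')': depth becomes 0
  Position 6 '(': depth becomes 1
  Position 7 ')': depth becomes 0
  Position 8 '(': depth becomes 1
  Position 9 '(': depth becomes 2
  Position 10 '(': depth becomes 3
  Position 11 '(': depth becomes 4
  Position 12 ')': depth becomes 3
  Position 13 '(': depth becomes 4
  Position 14 '(': depth becomes 5
  Position 15 ')': depth becomes 4
  Position 16 ')': depth becomes 3
  Position 17 ')': depth becomes 2
  Position 18 '(': depth becomes 3
  Position 19 ')': depth becomes 2
  Position 20 '(': depth becomes 3
  Position 21 '(': depth becomes 4
  Position 22 ')': depth becomes 3
  Position 23 ')': depth becomes 2
  Position 24 ')': depth becomes 1
  Position 25 ')': depth becomes 0
Maximum depth reached: 5

5


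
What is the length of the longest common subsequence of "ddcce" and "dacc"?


LCS of "ddcce" and "dacc"
DP table:
           d    a    c    c
      0    0    0    0    0
  d   0    1    1    1    1
  d   0    1    1    1    1
  c   0    1    1    2    2
  c   0    1    1    2    3
  e   0    1    1    2    3
LCS length = dp[5][4] = 3

3


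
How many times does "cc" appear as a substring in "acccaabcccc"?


Searching for "cc" in "acccaabcccc"
Scanning each position:
  Position 0: "ac" => no
  Position 1: "cc" => MATCH
  Position 2: "cc" => MATCH
  Position 3: "ca" => no
  Position 4: "aa" => no
  Position 5: "ab" => no
  Position 6: "bc" => no
  Position 7: "cc" => MATCH
  Position 8: "cc" => MATCH
  Position 9: "cc" => MATCH
Total occurrences: 5

5


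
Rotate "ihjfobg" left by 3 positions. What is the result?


Input: "ihjfobg", rotate left by 3
First 3 characters: "ihj"
Remaining characters: "fobg"
Concatenate remaining + first: "fobg" + "ihj" = "fobgihj"

fobgihj


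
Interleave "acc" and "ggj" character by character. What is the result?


Interleaving "acc" and "ggj":
  Position 0: 'a' from first, 'g' from second => "ag"
  Position 1: 'c' from first, 'g' from second => "cg"
  Position 2: 'c' from first, 'j' from second => "cj"
Result: agcgcj

agcgcj


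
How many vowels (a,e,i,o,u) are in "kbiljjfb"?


Input: kbiljjfb
Checking each character:
  'k' at position 0: consonant
  'b' at position 1: consonant
  'i' at position 2: vowel (running total: 1)
  'l' at position 3: consonant
  'j' at position 4: consonant
  'j' at position 5: consonant
  'f' at position 6: consonant
  'b' at position 7: consonant
Total vowels: 1

1


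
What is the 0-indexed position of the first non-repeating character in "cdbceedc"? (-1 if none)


Input: cdbceedc
Character frequencies:
  'b': 1
  'c': 3
  'd': 2
  'e': 2
Scanning left to right for freq == 1:
  Position 0 ('c'): freq=3, skip
  Position 1 ('d'): freq=2, skip
  Position 2 ('b'): unique! => answer = 2

2


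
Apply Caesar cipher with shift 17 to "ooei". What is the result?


Caesar cipher: shift "ooei" by 17
  'o' (pos 14) + 17 = pos 5 = 'f'
  'o' (pos 14) + 17 = pos 5 = 'f'
  'e' (pos 4) + 17 = pos 21 = 'v'
  'i' (pos 8) + 17 = pos 25 = 'z'
Result: ffvz

ffvz


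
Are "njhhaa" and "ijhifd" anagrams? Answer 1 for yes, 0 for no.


Strings: "njhhaa", "ijhifd"
Sorted first:  aahhjn
Sorted second: dfhiij
Differ at position 0: 'a' vs 'd' => not anagrams

0


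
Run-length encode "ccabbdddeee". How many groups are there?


Input: ccabbdddeee
Scanning for consecutive runs:
  Group 1: 'c' x 2 (positions 0-1)
  Group 2: 'a' x 1 (positions 2-2)
  Group 3: 'b' x 2 (positions 3-4)
  Group 4: 'd' x 3 (positions 5-7)
  Group 5: 'e' x 3 (positions 8-10)
Total groups: 5

5


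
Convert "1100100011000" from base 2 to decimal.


Input: "1100100011000" in base 2
Positional expansion:
  Digit '1' (value 1) x 2^12 = 4096
  Digit '1' (value 1) x 2^11 = 2048
  Digit '0' (value 0) x 2^10 = 0
  Digit '0' (value 0) x 2^9 = 0
  Digit '1' (value 1) x 2^8 = 256
  Digit '0' (value 0) x 2^7 = 0
  Digit '0' (value 0) x 2^6 = 0
  Digit '0' (value 0) x 2^5 = 0
  Digit '1' (value 1) x 2^4 = 16
  Digit '1' (value 1) x 2^3 = 8
  Digit '0' (value 0) x 2^2 = 0
  Digit '0' (value 0) x 2^1 = 0
  Digit '0' (value 0) x 2^0 = 0
Sum = 6424

6424


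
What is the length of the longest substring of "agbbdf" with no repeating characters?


Input: "agbbdf"
Sliding window (track last position of each char):
  Position 0 ('a'): window [0,0] length 1 -- new best
  Position 1 ('g'): window [0,1] length 2 -- new best
  Position 2 ('b'): window [0,2] length 3 -- new best
  Position 3 ('b'): repeat (last at 2), move window start to 3
  Position 3 ('b'): window [3,3] length 1
  Position 4 ('d'): window [3,4] length 2
  Position 5 ('f'): window [3,5] length 3
Longest substring with no repeats: "agb" with length 3

3


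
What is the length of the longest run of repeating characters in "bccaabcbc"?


Input: "bccaabcbc"
Scanning for longest run:
  Position 1 ('c'): new char, reset run to 1
  Position 2 ('c'): continues run of 'c', length=2
  Position 3 ('a'): new char, reset run to 1
  Position 4 ('a'): continues run of 'a', length=2
  Position 5 ('b'): new char, reset run to 1
  Position 6 ('c'): new char, reset run to 1
  Position 7 ('b'): new char, reset run to 1
  Position 8 ('c'): new char, reset run to 1
Longest run: 'c' with length 2

2


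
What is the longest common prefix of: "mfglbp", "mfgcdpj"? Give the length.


Words: mfglbp, mfgcdpj
  Position 0: all 'm' => match
  Position 1: all 'f' => match
  Position 2: all 'g' => match
  Position 3: ('l', 'c') => mismatch, stop
LCP = "mfg" (length 3)

3


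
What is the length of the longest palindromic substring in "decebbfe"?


Input: "decebbfe"
Checking substrings for palindromes:
  [1:4] "ece" (len 3) => palindrome
  [4:6] "bb" (len 2) => palindrome
Longest palindromic substring: "ece" with length 3

3


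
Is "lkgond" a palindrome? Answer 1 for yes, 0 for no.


Input: lkgond
Reversed: dnogkl
  Compare pos 0 ('l') with pos 5 ('d'): MISMATCH
  Compare pos 1 ('k') with pos 4 ('n'): MISMATCH
  Compare pos 2 ('g') with pos 3 ('o'): MISMATCH
Result: not a palindrome

0


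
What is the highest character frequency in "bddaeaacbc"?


Input: bddaeaacbc
Character counts:
  'a': 3
  'b': 2
  'c': 2
  'd': 2
  'e': 1
Maximum frequency: 3

3


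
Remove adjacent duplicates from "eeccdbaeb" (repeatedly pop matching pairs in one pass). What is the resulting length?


Input: eeccdbaeb
Stack-based adjacent duplicate removal:
  Read 'e': push. Stack: e
  Read 'e': matches stack top 'e' => pop. Stack: (empty)
  Read 'c': push. Stack: c
  Read 'c': matches stack top 'c' => pop. Stack: (empty)
  Read 'd': push. Stack: d
  Read 'b': push. Stack: db
  Read 'a': push. Stack: dba
  Read 'e': push. Stack: dbae
  Read 'b': push. Stack: dbaeb
Final stack: "dbaeb" (length 5)

5


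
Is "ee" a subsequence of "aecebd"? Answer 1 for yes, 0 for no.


Check if "ee" is a subsequence of "aecebd"
Greedy scan:
  Position 0 ('a'): no match needed
  Position 1 ('e'): matches sub[0] = 'e'
  Position 2 ('c'): no match needed
  Position 3 ('e'): matches sub[1] = 'e'
  Position 4 ('b'): no match needed
  Position 5 ('d'): no match needed
All 2 characters matched => is a subsequence

1


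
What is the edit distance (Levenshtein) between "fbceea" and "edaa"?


Computing edit distance: "fbceea" -> "edaa"
DP table:
           e    d    a    a
      0    1    2    3    4
  f   1    1    2    3    4
  b   2    2    2    3    4
  c   3    3    3    3    4
  e   4    3    4    4    4
  e   5    4    4    5    5
  a   6    5    5    4    5
Edit distance = dp[6][4] = 5

5


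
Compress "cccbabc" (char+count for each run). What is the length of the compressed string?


Input: cccbabc
Runs:
  'c' x 3 => "c3"
  'b' x 1 => "b1"
  'a' x 1 => "a1"
  'b' x 1 => "b1"
  'c' x 1 => "c1"
Compressed: "c3b1a1b1c1"
Compressed length: 10

10


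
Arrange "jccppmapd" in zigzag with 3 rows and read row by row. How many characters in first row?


Zigzag "jccppmapd" into 3 rows:
Placing characters:
  'j' => row 0
  'c' => row 1
  'c' => row 2
  'p' => row 1
  'p' => row 0
  'm' => row 1
  'a' => row 2
  'p' => row 1
  'd' => row 0
Rows:
  Row 0: "jpd"
  Row 1: "cpmp"
  Row 2: "ca"
First row length: 3

3


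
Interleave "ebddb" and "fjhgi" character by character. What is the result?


Interleaving "ebddb" and "fjhgi":
  Position 0: 'e' from first, 'f' from second => "ef"
  Position 1: 'b' from first, 'j' from second => "bj"
  Position 2: 'd' from first, 'h' from second => "dh"
  Position 3: 'd' from first, 'g' from second => "dg"
  Position 4: 'b' from first, 'i' from second => "bi"
Result: efbjdhdgbi

efbjdhdgbi


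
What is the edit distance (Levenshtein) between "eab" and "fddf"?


Computing edit distance: "eab" -> "fddf"
DP table:
           f    d    d    f
      0    1    2    3    4
  e   1    1    2    3    4
  a   2    2    2    3    4
  b   3    3    3    3    4
Edit distance = dp[3][4] = 4

4


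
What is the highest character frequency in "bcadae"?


Input: bcadae
Character counts:
  'a': 2
  'b': 1
  'c': 1
  'd': 1
  'e': 1
Maximum frequency: 2

2


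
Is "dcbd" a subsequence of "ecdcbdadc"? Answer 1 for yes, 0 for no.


Check if "dcbd" is a subsequence of "ecdcbdadc"
Greedy scan:
  Position 0 ('e'): no match needed
  Position 1 ('c'): no match needed
  Position 2 ('d'): matches sub[0] = 'd'
  Position 3 ('c'): matches sub[1] = 'c'
  Position 4 ('b'): matches sub[2] = 'b'
  Position 5 ('d'): matches sub[3] = 'd'
  Position 6 ('a'): no match needed
  Position 7 ('d'): no match needed
  Position 8 ('c'): no match needed
All 4 characters matched => is a subsequence

1


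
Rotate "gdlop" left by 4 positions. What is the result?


Input: "gdlop", rotate left by 4
First 4 characters: "gdlo"
Remaining characters: "p"
Concatenate remaining + first: "p" + "gdlo" = "pgdlo"

pgdlo


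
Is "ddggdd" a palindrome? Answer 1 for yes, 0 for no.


Input: ddggdd
Reversed: ddggdd
  Compare pos 0 ('d') with pos 5 ('d'): match
  Compare pos 1 ('d') with pos 4 ('d'): match
  Compare pos 2 ('g') with pos 3 ('g'): match
Result: palindrome

1


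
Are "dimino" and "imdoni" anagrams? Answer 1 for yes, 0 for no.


Strings: "dimino", "imdoni"
Sorted first:  diimno
Sorted second: diimno
Sorted forms match => anagrams

1


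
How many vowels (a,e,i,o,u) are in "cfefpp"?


Input: cfefpp
Checking each character:
  'c' at position 0: consonant
  'f' at position 1: consonant
  'e' at position 2: vowel (running total: 1)
  'f' at position 3: consonant
  'p' at position 4: consonant
  'p' at position 5: consonant
Total vowels: 1

1


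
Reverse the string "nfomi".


Input: nfomi
Reading characters right to left:
  Position 4: 'i'
  Position 3: 'm'
  Position 2: 'o'
  Position 1: 'f'
  Position 0: 'n'
Reversed: imofn

imofn


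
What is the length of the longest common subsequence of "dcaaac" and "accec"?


LCS of "dcaaac" and "accec"
DP table:
           a    c    c    e    c
      0    0    0    0    0    0
  d   0    0    0    0    0    0
  c   0    0    1    1    1    1
  a   0    1    1    1    1    1
  a   0    1    1    1    1    1
  a   0    1    1    1    1    1
  c   0    1    2    2    2    2
LCS length = dp[6][5] = 2

2


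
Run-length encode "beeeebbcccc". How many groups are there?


Input: beeeebbcccc
Scanning for consecutive runs:
  Group 1: 'b' x 1 (positions 0-0)
  Group 2: 'e' x 4 (positions 1-4)
  Group 3: 'b' x 2 (positions 5-6)
  Group 4: 'c' x 4 (positions 7-10)
Total groups: 4

4


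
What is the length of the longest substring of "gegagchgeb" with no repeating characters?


Input: "gegagchgeb"
Sliding window (track last position of each char):
  Position 0 ('g'): window [0,0] length 1 -- new best
  Position 1 ('e'): window [0,1] length 2 -- new best
  Position 2 ('g'): repeat (last at 0), move window start to 1
  Position 2 ('g'): window [1,2] length 2
  Position 3 ('a'): window [1,3] length 3 -- new best
  Position 4 ('g'): repeat (last at 2), move window start to 3
  Position 4 ('g'): window [3,4] length 2
  Position 5 ('c'): window [3,5] length 3
  Position 6 ('h'): window [3,6] length 4 -- new best
  Position 7 ('g'): repeat (last at 4), move window start to 5
  Position 7 ('g'): window [5,7] length 3
  Position 8 ('e'): window [5,8] length 4
  Position 9 ('b'): window [5,9] length 5 -- new best
Longest substring with no repeats: "chgeb" with length 5

5


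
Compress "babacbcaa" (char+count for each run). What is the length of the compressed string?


Input: babacbcaa
Runs:
  'b' x 1 => "b1"
  'a' x 1 => "a1"
  'b' x 1 => "b1"
  'a' x 1 => "a1"
  'c' x 1 => "c1"
  'b' x 1 => "b1"
  'c' x 1 => "c1"
  'a' x 2 => "a2"
Compressed: "b1a1b1a1c1b1c1a2"
Compressed length: 16

16


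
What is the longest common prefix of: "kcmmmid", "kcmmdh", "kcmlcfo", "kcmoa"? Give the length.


Words: kcmmmid, kcmmdh, kcmlcfo, kcmoa
  Position 0: all 'k' => match
  Position 1: all 'c' => match
  Position 2: all 'm' => match
  Position 3: ('m', 'm', 'l', 'o') => mismatch, stop
LCP = "kcm" (length 3)

3


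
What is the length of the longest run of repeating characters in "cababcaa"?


Input: "cababcaa"
Scanning for longest run:
  Position 1 ('a'): new char, reset run to 1
  Position 2 ('b'): new char, reset run to 1
  Position 3 ('a'): new char, reset run to 1
  Position 4 ('b'): new char, reset run to 1
  Position 5 ('c'): new char, reset run to 1
  Position 6 ('a'): new char, reset run to 1
  Position 7 ('a'): continues run of 'a', length=2
Longest run: 'a' with length 2

2


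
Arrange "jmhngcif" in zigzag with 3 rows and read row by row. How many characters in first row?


Zigzag "jmhngcif" into 3 rows:
Placing characters:
  'j' => row 0
  'm' => row 1
  'h' => row 2
  'n' => row 1
  'g' => row 0
  'c' => row 1
  'i' => row 2
  'f' => row 1
Rows:
  Row 0: "jg"
  Row 1: "mncf"
  Row 2: "hi"
First row length: 2

2


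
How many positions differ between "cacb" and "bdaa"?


Comparing "cacb" and "bdaa" position by position:
  Position 0: 'c' vs 'b' => DIFFER
  Position 1: 'a' vs 'd' => DIFFER
  Position 2: 'c' vs 'a' => DIFFER
  Position 3: 'b' vs 'a' => DIFFER
Positions that differ: 4

4


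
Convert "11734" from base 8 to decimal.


Input: "11734" in base 8
Positional expansion:
  Digit '1' (value 1) x 8^4 = 4096
  Digit '1' (value 1) x 8^3 = 512
  Digit '7' (value 7) x 8^2 = 448
  Digit '3' (value 3) x 8^1 = 24
  Digit '4' (value 4) x 8^0 = 4
Sum = 5084

5084


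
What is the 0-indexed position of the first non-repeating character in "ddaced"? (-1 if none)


Input: ddaced
Character frequencies:
  'a': 1
  'c': 1
  'd': 3
  'e': 1
Scanning left to right for freq == 1:
  Position 0 ('d'): freq=3, skip
  Position 1 ('d'): freq=3, skip
  Position 2 ('a'): unique! => answer = 2

2


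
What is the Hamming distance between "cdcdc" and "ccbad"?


Comparing "cdcdc" and "ccbad" position by position:
  Position 0: 'c' vs 'c' => same
  Position 1: 'd' vs 'c' => differ
  Position 2: 'c' vs 'b' => differ
  Position 3: 'd' vs 'a' => differ
  Position 4: 'c' vs 'd' => differ
Total differences (Hamming distance): 4

4


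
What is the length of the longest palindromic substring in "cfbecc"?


Input: "cfbecc"
Checking substrings for palindromes:
  [4:6] "cc" (len 2) => palindrome
Longest palindromic substring: "cc" with length 2

2


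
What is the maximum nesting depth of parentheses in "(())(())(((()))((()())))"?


Input: "(())(())(((()))((()())))"
Tracking depth:
  Position 0 '(': depth becomes 1
  Position 1 '(': depth becomes 2
  Position 2 ')': depth becomes 1
  Position 3 ')': depth becomes 0
  Position 4 '(': depth becomes 1
  Position 5 '(': depth becomes 2
  Position 6 ')': depth becomes 1
  Position 7 ')': depth becomes 0
  Position 8 '(': depth becomes 1
  Position 9 '(': depth becomes 2
  Position 10 '(': depth becomes 3
  Position 11 '(': depth becomes 4
  Position 12 ')': depth becomes 3
  Position 13 ')': depth becomes 2
  Position 14 ')': depth becomes 1
  Position 15 '(': depth becomes 2
  Position 16 '(': depth becomes 3
  Position 17 '(': depth becomes 4
  Position 18 ')': depth becomes 3
  Position 19 '(': depth becomes 4
  Position 20 ')': depth becomes 3
  Position 21 ')': depth becomes 2
  Position 22 ')': depth becomes 1
  Position 23 ')': depth becomes 0
Maximum depth reached: 4

4


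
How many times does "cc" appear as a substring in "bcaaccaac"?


Searching for "cc" in "bcaaccaac"
Scanning each position:
  Position 0: "bc" => no
  Position 1: "ca" => no
  Position 2: "aa" => no
  Position 3: "ac" => no
  Position 4: "cc" => MATCH
  Position 5: "ca" => no
  Position 6: "aa" => no
  Position 7: "ac" => no
Total occurrences: 1

1


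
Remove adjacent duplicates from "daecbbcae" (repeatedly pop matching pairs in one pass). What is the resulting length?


Input: daecbbcae
Stack-based adjacent duplicate removal:
  Read 'd': push. Stack: d
  Read 'a': push. Stack: da
  Read 'e': push. Stack: dae
  Read 'c': push. Stack: daec
  Read 'b': push. Stack: daecb
  Read 'b': matches stack top 'b' => pop. Stack: daec
  Read 'c': matches stack top 'c' => pop. Stack: dae
  Read 'a': push. Stack: daea
  Read 'e': push. Stack: daeae
Final stack: "daeae" (length 5)

5


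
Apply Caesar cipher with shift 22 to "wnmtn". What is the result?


Caesar cipher: shift "wnmtn" by 22
  'w' (pos 22) + 22 = pos 18 = 's'
  'n' (pos 13) + 22 = pos 9 = 'j'
  'm' (pos 12) + 22 = pos 8 = 'i'
  't' (pos 19) + 22 = pos 15 = 'p'
  'n' (pos 13) + 22 = pos 9 = 'j'
Result: sjipj

sjipj


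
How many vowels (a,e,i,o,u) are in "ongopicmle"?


Input: ongopicmle
Checking each character:
  'o' at position 0: vowel (running total: 1)
  'n' at position 1: consonant
  'g' at position 2: consonant
  'o' at position 3: vowel (running total: 2)
  'p' at position 4: consonant
  'i' at position 5: vowel (running total: 3)
  'c' at position 6: consonant
  'm' at position 7: consonant
  'l' at position 8: consonant
  'e' at position 9: vowel (running total: 4)
Total vowels: 4

4


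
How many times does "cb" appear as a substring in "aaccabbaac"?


Searching for "cb" in "aaccabbaac"
Scanning each position:
  Position 0: "aa" => no
  Position 1: "ac" => no
  Position 2: "cc" => no
  Position 3: "ca" => no
  Position 4: "ab" => no
  Position 5: "bb" => no
  Position 6: "ba" => no
  Position 7: "aa" => no
  Position 8: "ac" => no
Total occurrences: 0

0


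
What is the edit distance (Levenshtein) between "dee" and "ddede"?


Computing edit distance: "dee" -> "ddede"
DP table:
           d    d    e    d    e
      0    1    2    3    4    5
  d   1    0    1    2    3    4
  e   2    1    1    1    2    3
  e   3    2    2    1    2    2
Edit distance = dp[3][5] = 2

2


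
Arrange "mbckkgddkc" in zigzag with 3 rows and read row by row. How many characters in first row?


Zigzag "mbckkgddkc" into 3 rows:
Placing characters:
  'm' => row 0
  'b' => row 1
  'c' => row 2
  'k' => row 1
  'k' => row 0
  'g' => row 1
  'd' => row 2
  'd' => row 1
  'k' => row 0
  'c' => row 1
Rows:
  Row 0: "mkk"
  Row 1: "bkgdc"
  Row 2: "cd"
First row length: 3

3


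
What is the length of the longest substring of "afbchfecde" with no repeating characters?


Input: "afbchfecde"
Sliding window (track last position of each char):
  Position 0 ('a'): window [0,0] length 1 -- new best
  Position 1 ('f'): window [0,1] length 2 -- new best
  Position 2 ('b'): window [0,2] length 3 -- new best
  Position 3 ('c'): window [0,3] length 4 -- new best
  Position 4 ('h'): window [0,4] length 5 -- new best
  Position 5 ('f'): repeat (last at 1), move window start to 2
  Position 5 ('f'): window [2,5] length 4
  Position 6 ('e'): window [2,6] length 5
  Position 7 ('c'): repeat (last at 3), move window start to 4
  Position 7 ('c'): window [4,7] length 4
  Position 8 ('d'): window [4,8] length 5
  Position 9 ('e'): repeat (last at 6), move window start to 7
  Position 9 ('e'): window [7,9] length 3
Longest substring with no repeats: "afbch" with length 5

5


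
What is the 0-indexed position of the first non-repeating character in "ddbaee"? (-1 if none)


Input: ddbaee
Character frequencies:
  'a': 1
  'b': 1
  'd': 2
  'e': 2
Scanning left to right for freq == 1:
  Position 0 ('d'): freq=2, skip
  Position 1 ('d'): freq=2, skip
  Position 2 ('b'): unique! => answer = 2

2


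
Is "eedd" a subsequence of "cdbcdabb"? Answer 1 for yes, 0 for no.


Check if "eedd" is a subsequence of "cdbcdabb"
Greedy scan:
  Position 0 ('c'): no match needed
  Position 1 ('d'): no match needed
  Position 2 ('b'): no match needed
  Position 3 ('c'): no match needed
  Position 4 ('d'): no match needed
  Position 5 ('a'): no match needed
  Position 6 ('b'): no match needed
  Position 7 ('b'): no match needed
Only matched 0/4 characters => not a subsequence

0


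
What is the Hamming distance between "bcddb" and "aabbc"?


Comparing "bcddb" and "aabbc" position by position:
  Position 0: 'b' vs 'a' => differ
  Position 1: 'c' vs 'a' => differ
  Position 2: 'd' vs 'b' => differ
  Position 3: 'd' vs 'b' => differ
  Position 4: 'b' vs 'c' => differ
Total differences (Hamming distance): 5

5


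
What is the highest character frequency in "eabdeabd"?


Input: eabdeabd
Character counts:
  'a': 2
  'b': 2
  'd': 2
  'e': 2
Maximum frequency: 2

2


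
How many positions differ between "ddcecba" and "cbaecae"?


Comparing "ddcecba" and "cbaecae" position by position:
  Position 0: 'd' vs 'c' => DIFFER
  Position 1: 'd' vs 'b' => DIFFER
  Position 2: 'c' vs 'a' => DIFFER
  Position 3: 'e' vs 'e' => same
  Position 4: 'c' vs 'c' => same
  Position 5: 'b' vs 'a' => DIFFER
  Position 6: 'a' vs 'e' => DIFFER
Positions that differ: 5

5


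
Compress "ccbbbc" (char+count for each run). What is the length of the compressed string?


Input: ccbbbc
Runs:
  'c' x 2 => "c2"
  'b' x 3 => "b3"
  'c' x 1 => "c1"
Compressed: "c2b3c1"
Compressed length: 6

6


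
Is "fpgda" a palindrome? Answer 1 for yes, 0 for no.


Input: fpgda
Reversed: adgpf
  Compare pos 0 ('f') with pos 4 ('a'): MISMATCH
  Compare pos 1 ('p') with pos 3 ('d'): MISMATCH
Result: not a palindrome

0


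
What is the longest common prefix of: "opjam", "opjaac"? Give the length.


Words: opjam, opjaac
  Position 0: all 'o' => match
  Position 1: all 'p' => match
  Position 2: all 'j' => match
  Position 3: all 'a' => match
  Position 4: ('m', 'a') => mismatch, stop
LCP = "opja" (length 4)

4


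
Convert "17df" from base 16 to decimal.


Input: "17df" in base 16
Positional expansion:
  Digit '1' (value 1) x 16^3 = 4096
  Digit '7' (value 7) x 16^2 = 1792
  Digit 'd' (value 13) x 16^1 = 208
  Digit 'f' (value 15) x 16^0 = 15
Sum = 6111

6111


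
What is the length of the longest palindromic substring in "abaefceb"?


Input: "abaefceb"
Checking substrings for palindromes:
  [0:3] "aba" (len 3) => palindrome
Longest palindromic substring: "aba" with length 3

3


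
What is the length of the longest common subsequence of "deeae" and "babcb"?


LCS of "deeae" and "babcb"
DP table:
           b    a    b    c    b
      0    0    0    0    0    0
  d   0    0    0    0    0    0
  e   0    0    0    0    0    0
  e   0    0    0    0    0    0
  a   0    0    1    1    1    1
  e   0    0    1    1    1    1
LCS length = dp[5][5] = 1

1


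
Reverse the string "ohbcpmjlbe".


Input: ohbcpmjlbe
Reading characters right to left:
  Position 9: 'e'
  Position 8: 'b'
  Position 7: 'l'
  Position 6: 'j'
  Position 5: 'm'
  Position 4: 'p'
  Position 3: 'c'
  Position 2: 'b'
  Position 1: 'h'
  Position 0: 'o'
Reversed: ebljmpcbho

ebljmpcbho


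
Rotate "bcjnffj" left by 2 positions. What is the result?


Input: "bcjnffj", rotate left by 2
First 2 characters: "bc"
Remaining characters: "jnffj"
Concatenate remaining + first: "jnffj" + "bc" = "jnffjbc"

jnffjbc


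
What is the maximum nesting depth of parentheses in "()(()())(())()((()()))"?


Input: "()(()())(())()((()()))"
Tracking depth:
  Position 0 '(': depth becomes 1
  Position 1 ')': depth becomes 0
  Position 2 '(': depth becomes 1
  Position 3 '(': depth becomes 2
  Position 4 ')': depth becomes 1
  Position 5 '(': depth becomes 2
  Position 6 ')': depth becomes 1
  Position 7 ')': depth becomes 0
  Position 8 '(': depth becomes 1
  Position 9 '(': depth becomes 2
  Position 10 ')': depth becomes 1
  Position 11 ')': depth becomes 0
  Position 12 '(': depth becomes 1
  Position 13 ')': depth becomes 0
  Position 14 '(': depth becomes 1
  Position 15 '(': depth becomes 2
  Position 16 '(': depth becomes 3
  Position 17 ')': depth becomes 2
  Position 18 '(': depth becomes 3
  Position 19 ')': depth becomes 2
  Position 20 ')': depth becomes 1
  Position 21 ')': depth becomes 0
Maximum depth reached: 3

3


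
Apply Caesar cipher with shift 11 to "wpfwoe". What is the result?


Caesar cipher: shift "wpfwoe" by 11
  'w' (pos 22) + 11 = pos 7 = 'h'
  'p' (pos 15) + 11 = pos 0 = 'a'
  'f' (pos 5) + 11 = pos 16 = 'q'
  'w' (pos 22) + 11 = pos 7 = 'h'
  'o' (pos 14) + 11 = pos 25 = 'z'
  'e' (pos 4) + 11 = pos 15 = 'p'
Result: haqhzp

haqhzp


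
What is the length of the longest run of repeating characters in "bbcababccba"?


Input: "bbcababccba"
Scanning for longest run:
  Position 1 ('b'): continues run of 'b', length=2
  Position 2 ('c'): new char, reset run to 1
  Position 3 ('a'): new char, reset run to 1
  Position 4 ('b'): new char, reset run to 1
  Position 5 ('a'): new char, reset run to 1
  Position 6 ('b'): new char, reset run to 1
  Position 7 ('c'): new char, reset run to 1
  Position 8 ('c'): continues run of 'c', length=2
  Position 9 ('b'): new char, reset run to 1
  Position 10 ('a'): new char, reset run to 1
Longest run: 'b' with length 2

2


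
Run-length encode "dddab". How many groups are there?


Input: dddab
Scanning for consecutive runs:
  Group 1: 'd' x 3 (positions 0-2)
  Group 2: 'a' x 1 (positions 3-3)
  Group 3: 'b' x 1 (positions 4-4)
Total groups: 3

3


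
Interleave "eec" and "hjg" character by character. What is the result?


Interleaving "eec" and "hjg":
  Position 0: 'e' from first, 'h' from second => "eh"
  Position 1: 'e' from first, 'j' from second => "ej"
  Position 2: 'c' from first, 'g' from second => "cg"
Result: ehejcg

ehejcg


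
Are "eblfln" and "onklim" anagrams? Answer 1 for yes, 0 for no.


Strings: "eblfln", "onklim"
Sorted first:  beflln
Sorted second: iklmno
Differ at position 0: 'b' vs 'i' => not anagrams

0


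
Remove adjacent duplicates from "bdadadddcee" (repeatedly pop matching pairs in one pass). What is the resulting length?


Input: bdadadddcee
Stack-based adjacent duplicate removal:
  Read 'b': push. Stack: b
  Read 'd': push. Stack: bd
  Read 'a': push. Stack: bda
  Read 'd': push. Stack: bdad
  Read 'a': push. Stack: bdada
  Read 'd': push. Stack: bdadad
  Read 'd': matches stack top 'd' => pop. Stack: bdada
  Read 'd': push. Stack: bdadad
  Read 'c': push. Stack: bdadadc
  Read 'e': push. Stack: bdadadce
  Read 'e': matches stack top 'e' => pop. Stack: bdadadc
Final stack: "bdadadc" (length 7)

7


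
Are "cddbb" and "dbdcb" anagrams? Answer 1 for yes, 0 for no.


Strings: "cddbb", "dbdcb"
Sorted first:  bbcdd
Sorted second: bbcdd
Sorted forms match => anagrams

1


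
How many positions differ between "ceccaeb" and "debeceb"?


Comparing "ceccaeb" and "debeceb" position by position:
  Position 0: 'c' vs 'd' => DIFFER
  Position 1: 'e' vs 'e' => same
  Position 2: 'c' vs 'b' => DIFFER
  Position 3: 'c' vs 'e' => DIFFER
  Position 4: 'a' vs 'c' => DIFFER
  Position 5: 'e' vs 'e' => same
  Position 6: 'b' vs 'b' => same
Positions that differ: 4

4


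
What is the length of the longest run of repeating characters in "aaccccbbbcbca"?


Input: "aaccccbbbcbca"
Scanning for longest run:
  Position 1 ('a'): continues run of 'a', length=2
  Position 2 ('c'): new char, reset run to 1
  Position 3 ('c'): continues run of 'c', length=2
  Position 4 ('c'): continues run of 'c', length=3
  Position 5 ('c'): continues run of 'c', length=4
  Position 6 ('b'): new char, reset run to 1
  Position 7 ('b'): continues run of 'b', length=2
  Position 8 ('b'): continues run of 'b', length=3
  Position 9 ('c'): new char, reset run to 1
  Position 10 ('b'): new char, reset run to 1
  Position 11 ('c'): new char, reset run to 1
  Position 12 ('a'): new char, reset run to 1
Longest run: 'c' with length 4

4


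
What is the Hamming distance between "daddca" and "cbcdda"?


Comparing "daddca" and "cbcdda" position by position:
  Position 0: 'd' vs 'c' => differ
  Position 1: 'a' vs 'b' => differ
  Position 2: 'd' vs 'c' => differ
  Position 3: 'd' vs 'd' => same
  Position 4: 'c' vs 'd' => differ
  Position 5: 'a' vs 'a' => same
Total differences (Hamming distance): 4

4


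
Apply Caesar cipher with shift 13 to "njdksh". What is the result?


Caesar cipher: shift "njdksh" by 13
  'n' (pos 13) + 13 = pos 0 = 'a'
  'j' (pos 9) + 13 = pos 22 = 'w'
  'd' (pos 3) + 13 = pos 16 = 'q'
  'k' (pos 10) + 13 = pos 23 = 'x'
  's' (pos 18) + 13 = pos 5 = 'f'
  'h' (pos 7) + 13 = pos 20 = 'u'
Result: awqxfu

awqxfu


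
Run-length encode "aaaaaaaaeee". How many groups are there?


Input: aaaaaaaaeee
Scanning for consecutive runs:
  Group 1: 'a' x 8 (positions 0-7)
  Group 2: 'e' x 3 (positions 8-10)
Total groups: 2

2


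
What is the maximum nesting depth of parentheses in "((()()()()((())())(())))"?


Input: "((()()()()((())())(())))"
Tracking depth:
  Position 0 '(': depth becomes 1
  Position 1 '(': depth becomes 2
  Position 2 '(': depth becomes 3
  Position 3 ')': depth becomes 2
  Position 4 '(': depth becomes 3
  Position 5 ')': depth becomes 2
  Position 6 '(': depth becomes 3
  Position 7 ')': depth becomes 2
  Position 8 '(': depth becomes 3
  Position 9 ')': depth becomes 2
  Position 10 '(': depth becomes 3
  Position 11 '(': depth becomes 4
  Position 12 '(': depth becomes 5
  Position 13 ')': depth becomes 4
  Position 14 ')': depth becomes 3
  Position 15 '(': depth becomes 4
  Position 16 ')': depth becomes 3
  Position 17 ')': depth becomes 2
  Position 18 '(': depth becomes 3
  Position 19 '(': depth becomes 4
  Position 20 ')': depth becomes 3
  Position 21 ')': depth becomes 2
  Position 22 ')': depth becomes 1
  Position 23 ')': depth becomes 0
Maximum depth reached: 5

5


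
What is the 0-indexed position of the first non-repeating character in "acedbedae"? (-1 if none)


Input: acedbedae
Character frequencies:
  'a': 2
  'b': 1
  'c': 1
  'd': 2
  'e': 3
Scanning left to right for freq == 1:
  Position 0 ('a'): freq=2, skip
  Position 1 ('c'): unique! => answer = 1

1


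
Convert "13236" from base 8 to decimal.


Input: "13236" in base 8
Positional expansion:
  Digit '1' (value 1) x 8^4 = 4096
  Digit '3' (value 3) x 8^3 = 1536
  Digit '2' (value 2) x 8^2 = 128
  Digit '3' (value 3) x 8^1 = 24
  Digit '6' (value 6) x 8^0 = 6
Sum = 5790

5790


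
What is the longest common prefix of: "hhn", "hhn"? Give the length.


Words: hhn, hhn
  Position 0: all 'h' => match
  Position 1: all 'h' => match
  Position 2: all 'n' => match
LCP = "hhn" (length 3)

3


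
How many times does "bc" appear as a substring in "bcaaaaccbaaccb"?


Searching for "bc" in "bcaaaaccbaaccb"
Scanning each position:
  Position 0: "bc" => MATCH
  Position 1: "ca" => no
  Position 2: "aa" => no
  Position 3: "aa" => no
  Position 4: "aa" => no
  Position 5: "ac" => no
  Position 6: "cc" => no
  Position 7: "cb" => no
  Position 8: "ba" => no
  Position 9: "aa" => no
  Position 10: "ac" => no
  Position 11: "cc" => no
  Position 12: "cb" => no
Total occurrences: 1

1
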